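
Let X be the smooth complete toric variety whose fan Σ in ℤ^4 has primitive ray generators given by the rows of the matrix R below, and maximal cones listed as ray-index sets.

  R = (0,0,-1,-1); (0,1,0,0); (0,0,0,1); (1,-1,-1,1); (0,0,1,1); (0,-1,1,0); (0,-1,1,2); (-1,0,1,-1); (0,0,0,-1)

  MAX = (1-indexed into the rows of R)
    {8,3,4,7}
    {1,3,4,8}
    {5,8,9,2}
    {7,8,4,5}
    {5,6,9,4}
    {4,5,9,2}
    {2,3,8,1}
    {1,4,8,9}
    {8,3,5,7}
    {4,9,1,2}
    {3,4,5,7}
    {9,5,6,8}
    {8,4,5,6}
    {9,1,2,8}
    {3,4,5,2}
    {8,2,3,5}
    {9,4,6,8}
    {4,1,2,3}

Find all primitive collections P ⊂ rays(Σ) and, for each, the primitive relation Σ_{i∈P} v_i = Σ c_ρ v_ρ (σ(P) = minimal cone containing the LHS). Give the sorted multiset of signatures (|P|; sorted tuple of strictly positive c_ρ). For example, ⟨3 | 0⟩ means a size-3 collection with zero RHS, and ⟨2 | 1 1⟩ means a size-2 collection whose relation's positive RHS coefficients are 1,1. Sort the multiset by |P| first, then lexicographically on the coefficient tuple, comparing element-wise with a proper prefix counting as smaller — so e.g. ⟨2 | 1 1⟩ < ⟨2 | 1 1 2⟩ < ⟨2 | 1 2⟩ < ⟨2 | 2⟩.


Σ has 12 primitive collections:

  P={1,5}:  v_{1} + v_{5} = 0  ⇒ sig = ⟨2 | 0⟩
  P={3,9}:  v_{3} + v_{9} = 0  ⇒ sig = ⟨2 | 0⟩
  P={2,6}:  v_{2} + v_{6} = v_{5} + v_{9}  ⇒ sig = ⟨2 | 1 1⟩
  P={2,7}:  v_{2} + v_{7} = v_{3} + v_{5}  ⇒ sig = ⟨2 | 1 1⟩
  P={1,6}:  v_{1} + v_{6} = v_{4} + v_{8} + v_{9}  ⇒ sig = ⟨2 | 1 1 1⟩
  P={1,7}:  v_{1} + v_{7} = v_{3} + v_{4} + v_{8}  ⇒ sig = ⟨2 | 1 1 1⟩
  P={3,6}:  v_{3} + v_{6} = v_{4} + v_{5} + v_{8}  ⇒ sig = ⟨2 | 1 1 1⟩
  P={7,9}:  v_{7} + v_{9} = v_{4} + v_{5} + v_{8}  ⇒ sig = ⟨2 | 1 1 1⟩
  P={6,7}:  v_{6} + v_{7} = 2·v_{4} + 2·v_{5} + 2·v_{8}  ⇒ sig = ⟨2 | 2 2 2⟩
  P={2,4,8}:  v_{2} + v_{4} + v_{8} = 0  ⇒ sig = ⟨3 | 0⟩
  P={3,4,5,8}:  v_{3} + v_{4} + v_{5} + v_{8} = v_{7}  ⇒ sig = ⟨4 | 1⟩
  P={4,5,8,9}:  v_{4} + v_{5} + v_{8} + v_{9} = v_{6}  ⇒ sig = ⟨4 | 1⟩

Signatures (|P|; sorted positive RHS coefficients), sorted:
[⟨2 | 0⟩, ⟨2 | 0⟩, ⟨2 | 1 1⟩, ⟨2 | 1 1⟩, ⟨2 | 1 1 1⟩, ⟨2 | 1 1 1⟩, ⟨2 | 1 1 1⟩, ⟨2 | 1 1 1⟩, ⟨2 | 2 2 2⟩, ⟨3 | 0⟩, ⟨4 | 1⟩, ⟨4 | 1⟩]


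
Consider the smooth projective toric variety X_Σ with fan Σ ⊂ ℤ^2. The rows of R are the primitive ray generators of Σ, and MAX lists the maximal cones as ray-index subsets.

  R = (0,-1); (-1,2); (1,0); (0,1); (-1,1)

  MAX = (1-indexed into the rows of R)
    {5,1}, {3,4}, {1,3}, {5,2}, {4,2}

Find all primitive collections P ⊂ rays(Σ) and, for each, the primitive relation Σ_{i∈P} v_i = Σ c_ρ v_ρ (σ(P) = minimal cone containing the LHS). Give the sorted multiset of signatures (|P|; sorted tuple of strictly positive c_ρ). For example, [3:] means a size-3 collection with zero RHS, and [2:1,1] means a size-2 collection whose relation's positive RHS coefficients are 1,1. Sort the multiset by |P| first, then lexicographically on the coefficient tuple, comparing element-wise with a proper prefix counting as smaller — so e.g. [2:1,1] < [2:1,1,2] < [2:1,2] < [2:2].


5 minimal non-faces of Δ(Σ) (on 5 rays):

  P={1,4}:  v_{1} + v_{4} = 0  so sig = [2:]
  P={1,2}:  v_{1} + v_{2} = v_{5}  so sig = [2:1]
  P={3,5}:  v_{3} + v_{5} = v_{4}  so sig = [2:1]
  P={4,5}:  v_{4} + v_{5} = v_{2}  so sig = [2:1]
  P={2,3}:  v_{2} + v_{3} = 2·v_{4}  so sig = [2:2]

Hence PRS(X_Σ) =
    [2:]
    [2:1]
    [2:1]
    [2:1]
    [2:2]


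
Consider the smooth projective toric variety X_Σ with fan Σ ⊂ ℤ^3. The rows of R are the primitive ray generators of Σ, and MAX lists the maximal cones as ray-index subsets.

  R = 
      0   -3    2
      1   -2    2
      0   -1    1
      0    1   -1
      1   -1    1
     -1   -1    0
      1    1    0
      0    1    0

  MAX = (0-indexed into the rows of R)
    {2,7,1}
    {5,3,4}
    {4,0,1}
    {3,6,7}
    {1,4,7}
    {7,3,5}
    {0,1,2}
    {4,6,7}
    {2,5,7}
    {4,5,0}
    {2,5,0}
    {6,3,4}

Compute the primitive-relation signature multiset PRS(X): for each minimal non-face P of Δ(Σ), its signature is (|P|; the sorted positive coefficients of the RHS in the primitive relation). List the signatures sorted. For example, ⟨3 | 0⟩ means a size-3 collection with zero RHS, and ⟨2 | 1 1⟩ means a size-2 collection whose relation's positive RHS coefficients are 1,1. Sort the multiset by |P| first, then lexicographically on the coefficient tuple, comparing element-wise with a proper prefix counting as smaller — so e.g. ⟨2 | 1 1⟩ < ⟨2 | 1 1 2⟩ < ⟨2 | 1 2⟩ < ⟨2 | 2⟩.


|primitive collections| = 12. Relations:

  P = {2,3}:  v_{2} + v_{3} = 0 — sig = ⟨2 | 0⟩
  P = {5,6}:  v_{5} + v_{6} = 0 — sig = ⟨2 | 0⟩
  P = {0,6}:  v_{0} + v_{6} = v_{1} — sig = ⟨2 | 1⟩
  P = {1,3}:  v_{1} + v_{3} = v_{4} — sig = ⟨2 | 1⟩
  P = {1,5}:  v_{1} + v_{5} = v_{0} — sig = ⟨2 | 1⟩
  P = {2,4}:  v_{2} + v_{4} = v_{1} — sig = ⟨2 | 1⟩
  P = {0,3}:  v_{0} + v_{3} = v_{4} + v_{5} — sig = ⟨2 | 1 1⟩
  P = {2,6}:  v_{2} + v_{6} = v_{4} + v_{7} — sig = ⟨2 | 1 1⟩
  P = {1,6}:  v_{1} + v_{6} = 2·v_{4} + v_{7} — sig = ⟨2 | 1 2⟩
  P = {0,7}:  v_{0} + v_{7} = 2·v_{2} — sig = ⟨2 | 2⟩
  P = {3,4,7}:  v_{3} + v_{4} + v_{7} = v_{6} — sig = ⟨3 | 1⟩
  P = {4,5,7}:  v_{4} + v_{5} + v_{7} = v_{2} — sig = ⟨3 | 1⟩

Hence PRS(X_Σ) =
[⟨2 | 0⟩, ⟨2 | 0⟩, ⟨2 | 1⟩, ⟨2 | 1⟩, ⟨2 | 1⟩, ⟨2 | 1⟩, ⟨2 | 1 1⟩, ⟨2 | 1 1⟩, ⟨2 | 1 2⟩, ⟨2 | 2⟩, ⟨3 | 1⟩, ⟨3 | 1⟩]


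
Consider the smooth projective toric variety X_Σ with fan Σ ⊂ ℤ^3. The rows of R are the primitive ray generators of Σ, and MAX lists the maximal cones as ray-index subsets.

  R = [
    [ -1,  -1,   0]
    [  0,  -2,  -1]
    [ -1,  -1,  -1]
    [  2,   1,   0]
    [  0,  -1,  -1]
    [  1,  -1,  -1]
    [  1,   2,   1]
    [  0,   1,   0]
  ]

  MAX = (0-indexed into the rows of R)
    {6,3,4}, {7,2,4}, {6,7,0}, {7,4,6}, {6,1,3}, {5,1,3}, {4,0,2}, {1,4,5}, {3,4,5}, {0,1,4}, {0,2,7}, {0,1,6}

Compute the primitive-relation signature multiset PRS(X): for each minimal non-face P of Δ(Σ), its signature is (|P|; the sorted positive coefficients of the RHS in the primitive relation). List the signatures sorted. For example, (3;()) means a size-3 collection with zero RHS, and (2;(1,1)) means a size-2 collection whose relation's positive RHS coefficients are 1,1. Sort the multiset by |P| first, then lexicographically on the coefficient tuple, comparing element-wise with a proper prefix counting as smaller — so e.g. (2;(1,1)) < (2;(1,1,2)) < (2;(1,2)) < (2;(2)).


Primitive collections (14):

  P = {0,5}:  v_{0} + v_{5} = v_{1}  →  sig = (2;(1))
  P = {1,7}:  v_{1} + v_{7} = v_{4}  →  sig = (2;(1))
  P = {2,6}:  v_{2} + v_{6} = v_{7}  →  sig = (2;(1))
  P = {5,6}:  v_{5} + v_{6} = v_{3}  →  sig = (2;(1))
  P = {0,3}:  v_{0} + v_{3} = v_{1} + v_{6}  →  sig = (2;(1,1))
  P = {1,2}:  v_{1} + v_{2} = v_{0} + 2·v_{4}  →  sig = (2;(1,2))
  P = {2,3}:  v_{2} + v_{3} = 2·v_{4} + v_{6}  →  sig = (2;(1,2))
  P = {5,7}:  v_{5} + v_{7} = 2·v_{4} + v_{6}  →  sig = (2;(1,2))
  P = {2,5}:  v_{2} + v_{5} = 2·v_{4}  →  sig = (2;(2))
  P = {3,7}:  v_{3} + v_{7} = 2·v_{4} + 2·v_{6}  →  sig = (2;(2,2))
  P = {0,4,6}:  v_{0} + v_{4} + v_{6} = 0  →  sig = (3;())
  P = {0,4,7}:  v_{0} + v_{4} + v_{7} = v_{2}  →  sig = (3;(1))
  P = {1,4,6}:  v_{1} + v_{4} + v_{6} = v_{5}  →  sig = (3;(1))
  P = {1,3,4}:  v_{1} + v_{3} + v_{4} = 2·v_{5}  →  sig = (3;(2))

Sorted signature multiset PRS(X):
[(2;(1)), (2;(1)), (2;(1)), (2;(1)), (2;(1,1)), (2;(1,2)), (2;(1,2)), (2;(1,2)), (2;(2)), (2;(2,2)), (3;()), (3;(1)), (3;(1)), (3;(2))]


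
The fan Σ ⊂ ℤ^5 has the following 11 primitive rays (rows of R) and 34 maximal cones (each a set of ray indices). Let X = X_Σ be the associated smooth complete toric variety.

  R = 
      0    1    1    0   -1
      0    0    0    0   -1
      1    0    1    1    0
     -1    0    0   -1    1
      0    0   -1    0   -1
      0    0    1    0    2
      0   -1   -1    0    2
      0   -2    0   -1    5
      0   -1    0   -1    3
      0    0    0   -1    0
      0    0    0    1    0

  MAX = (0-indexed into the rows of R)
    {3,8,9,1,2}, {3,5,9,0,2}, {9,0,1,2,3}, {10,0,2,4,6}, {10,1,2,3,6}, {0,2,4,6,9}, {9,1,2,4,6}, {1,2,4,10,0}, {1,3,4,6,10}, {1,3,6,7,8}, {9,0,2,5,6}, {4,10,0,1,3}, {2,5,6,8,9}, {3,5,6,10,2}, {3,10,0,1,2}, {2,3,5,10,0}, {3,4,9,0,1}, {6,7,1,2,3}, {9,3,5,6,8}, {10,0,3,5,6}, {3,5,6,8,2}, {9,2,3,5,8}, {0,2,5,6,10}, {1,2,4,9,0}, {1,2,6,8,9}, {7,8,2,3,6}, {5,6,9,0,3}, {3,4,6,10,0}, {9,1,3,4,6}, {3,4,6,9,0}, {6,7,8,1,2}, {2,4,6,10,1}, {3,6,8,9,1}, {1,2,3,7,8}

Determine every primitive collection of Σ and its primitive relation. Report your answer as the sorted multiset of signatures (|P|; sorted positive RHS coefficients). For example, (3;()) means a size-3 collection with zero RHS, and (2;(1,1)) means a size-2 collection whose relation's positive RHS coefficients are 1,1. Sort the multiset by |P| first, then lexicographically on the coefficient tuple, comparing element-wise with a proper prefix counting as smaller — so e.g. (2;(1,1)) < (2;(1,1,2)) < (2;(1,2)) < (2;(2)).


Minimal non-faces — 16 found among 11 rays, 34 max cones:

  • {9,10}:  v_{9} + v_{10} = 0  →  sig = (2;())
  • {0,8}:  v_{0} + v_{8} = v_{5} + v_{9}  →  sig = (2;(1,1))
  • {1,5}:  v_{1} + v_{5} = v_{2} + v_{3}  →  sig = (2;(1,1))
  • {4,5}:  v_{4} + v_{5} = v_{0} + v_{6}  →  sig = (2;(1,1))
  • {4,8}:  v_{4} + v_{8} = v_{6} + v_{9}  →  sig = (2;(1,1))
  • {0,7}:  v_{0} + v_{7} = v_{2} + v_{3} + v_{8}  →  sig = (2;(1,1,1))
  • {4,7}:  v_{4} + v_{7} = v_{1} + v_{6} + v_{8}  →  sig = (2;(1,1,1))
  • {8,10}:  v_{8} + v_{10} = v_{2} + v_{3} + v_{6}  →  sig = (2;(1,1,1))
  • {5,7}:  v_{5} + v_{7} = 2·v_{2} + 2·v_{3} + v_{6} + v_{8}  →  sig = (2;(1,1,2,2))
  • {7,9}:  v_{7} + v_{9} = v_{1} + 2·v_{8}  →  sig = (2;(1,2))
  • {7,10}:  v_{7} + v_{10} = v_{1} + 2·v_{2} + 2·v_{3} + 2·v_{6}  →  sig = (2;(1,2,2,2))
  • {0,1,6}:  v_{0} + v_{1} + v_{6} = 0  →  sig = (3;())
  • {2,3,4}:  v_{2} + v_{3} + v_{4} = 0  →  sig = (3;())
  • {0,2,3,6}:  v_{0} + v_{2} + v_{3} + v_{6} = v_{5}  →  sig = (4;(1))
  • {2,3,6,9}:  v_{2} + v_{3} + v_{6} + v_{9} = v_{8}  →  sig = (4;(1))
  • {1,2,3,6,8}:  v_{1} + v_{2} + v_{3} + v_{6} + v_{8} = v_{7}  →  sig = (5;(1))

Hence PRS(X_Σ) =
    (2;())
    (2;(1,1))
    (2;(1,1))
    (2;(1,1))
    (2;(1,1))
    (2;(1,1,1))
    (2;(1,1,1))
    (2;(1,1,1))
    (2;(1,1,2,2))
    (2;(1,2))
    (2;(1,2,2,2))
    (3;())
    (3;())
    (4;(1))
    (4;(1))
    (5;(1))


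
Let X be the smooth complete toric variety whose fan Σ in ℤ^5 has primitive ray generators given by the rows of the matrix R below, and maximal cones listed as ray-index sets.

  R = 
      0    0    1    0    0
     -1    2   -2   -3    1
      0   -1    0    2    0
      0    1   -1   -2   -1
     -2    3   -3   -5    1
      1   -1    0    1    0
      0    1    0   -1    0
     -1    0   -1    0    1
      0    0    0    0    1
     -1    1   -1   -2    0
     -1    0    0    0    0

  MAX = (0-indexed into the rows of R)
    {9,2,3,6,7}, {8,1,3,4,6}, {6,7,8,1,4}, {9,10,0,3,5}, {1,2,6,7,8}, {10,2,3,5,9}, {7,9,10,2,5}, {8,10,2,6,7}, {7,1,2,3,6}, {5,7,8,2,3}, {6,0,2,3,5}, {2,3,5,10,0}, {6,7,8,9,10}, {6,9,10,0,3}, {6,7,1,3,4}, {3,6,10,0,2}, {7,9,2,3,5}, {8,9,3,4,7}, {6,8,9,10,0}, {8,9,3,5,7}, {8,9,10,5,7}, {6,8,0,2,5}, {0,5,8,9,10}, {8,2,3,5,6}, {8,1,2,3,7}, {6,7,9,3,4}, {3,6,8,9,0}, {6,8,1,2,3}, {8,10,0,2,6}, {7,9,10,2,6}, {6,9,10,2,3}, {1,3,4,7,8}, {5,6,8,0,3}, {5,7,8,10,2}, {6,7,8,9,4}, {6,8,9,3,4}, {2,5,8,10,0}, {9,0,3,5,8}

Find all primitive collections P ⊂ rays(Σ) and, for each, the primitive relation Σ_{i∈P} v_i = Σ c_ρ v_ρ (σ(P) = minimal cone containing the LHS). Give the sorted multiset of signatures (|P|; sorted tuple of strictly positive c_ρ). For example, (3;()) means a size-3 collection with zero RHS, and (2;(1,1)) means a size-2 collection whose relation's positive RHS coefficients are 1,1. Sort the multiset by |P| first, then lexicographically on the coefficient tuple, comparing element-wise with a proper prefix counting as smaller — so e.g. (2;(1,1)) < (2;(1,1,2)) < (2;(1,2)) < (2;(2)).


Minimal non-faces — 18 found among 11 rays, 38 max cones:

  {1,9}:  v_{1} + v_{9} = v_{4}  ⟹  sig = (2;(1))
  {0,7}:  v_{0} + v_{7} = v_{8} + v_{10}  ⟹  sig = (2;(1,1))
  {0,1}:  v_{0} + v_{1} = v_{6} + v_{8} + v_{9}  ⟹  sig = (2;(1,1,1))
  {1,10}:  v_{1} + v_{10} = v_{6} + v_{7} + v_{9}  ⟹  sig = (2;(1,1,1))
  {0,4}:  v_{0} + v_{4} = v_{6} + v_{8} + 2·v_{9}  ⟹  sig = (2;(1,1,2))
  {2,4}:  v_{2} + v_{4} = v_{3} + v_{6} + 2·v_{7}  ⟹  sig = (2;(1,1,2))
  {4,10}:  v_{4} + v_{10} = v_{6} + v_{7} + 2·v_{9}  ⟹  sig = (2;(1,1,2))
  {4,5}:  v_{4} + v_{5} = 2·v_{3} + v_{7} + 2·v_{8}  ⟹  sig = (2;(1,2,2))
  {1,5}:  v_{1} + v_{5} = v_{2} + 2·v_{3} + 3·v_{8}  ⟹  sig = (2;(1,2,3))
  {5,6,10}:  v_{5} + v_{6} + v_{10} = 0  ⟹  sig = (3;())
  {0,2,9}:  v_{0} + v_{2} + v_{9} = v_{10}  ⟹  sig = (3;(1))
  {2,8,9}:  v_{2} + v_{8} + v_{9} = v_{7}  ⟹  sig = (3;(1))
  {3,8,10}:  v_{3} + v_{8} + v_{10} = v_{9}  ⟹  sig = (3;(1))
  {5,6,9}:  v_{5} + v_{6} + v_{9} = v_{3} + v_{8}  ⟹  sig = (3;(1,1))
  {5,6,7}:  v_{5} + v_{6} + v_{7} = v_{2} + v_{3} + 2·v_{8}  ⟹  sig = (3;(1,1,2))
  {3,7,10}:  v_{3} + v_{7} + v_{10} = v_{2} + 2·v_{9}  ⟹  sig = (3;(1,2))
  {0,2,3,8}:  v_{0} + v_{2} + v_{3} + v_{8} = 0  ⟹  sig = (4;())
  {3,6,7,8}:  v_{3} + v_{6} + v_{7} + v_{8} = v_{1}  ⟹  sig = (4;(1))

Signatures (|P|; sorted positive RHS coefficients), sorted:
{ (2;(1)),  (2;(1,1)),  (2;(1,1,1)) ×2,  (2;(1,1,2)) ×3,  (2;(1,2,2)),  (2;(1,2,3)),  (3;()),  (3;(1)) ×3,  (3;(1,1)),  (3;(1,1,2)),  (3;(1,2)),  (4;()),  (4;(1)) }


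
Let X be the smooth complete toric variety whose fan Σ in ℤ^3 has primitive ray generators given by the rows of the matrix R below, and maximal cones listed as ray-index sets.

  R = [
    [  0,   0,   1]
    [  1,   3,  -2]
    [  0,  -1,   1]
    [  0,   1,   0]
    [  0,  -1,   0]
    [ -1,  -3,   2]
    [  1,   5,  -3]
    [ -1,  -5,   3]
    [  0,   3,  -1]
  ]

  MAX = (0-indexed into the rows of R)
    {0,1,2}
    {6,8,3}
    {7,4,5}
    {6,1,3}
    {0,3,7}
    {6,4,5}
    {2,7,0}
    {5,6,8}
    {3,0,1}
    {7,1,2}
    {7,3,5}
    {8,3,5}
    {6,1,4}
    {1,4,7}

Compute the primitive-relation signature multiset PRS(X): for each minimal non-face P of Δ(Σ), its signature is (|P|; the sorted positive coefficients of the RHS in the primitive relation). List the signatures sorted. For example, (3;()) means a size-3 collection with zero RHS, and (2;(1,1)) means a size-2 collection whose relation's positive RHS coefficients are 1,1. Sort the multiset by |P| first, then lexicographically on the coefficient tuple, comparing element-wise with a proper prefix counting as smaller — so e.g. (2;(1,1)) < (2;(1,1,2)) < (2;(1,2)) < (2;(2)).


Σ has 18 primitive collections:

  P={1,5}:  v_{1} + v_{5} = 0  →  sig = (2;())
  P={3,4}:  v_{3} + v_{4} = 0  →  sig = (2;())
  P={6,7}:  v_{6} + v_{7} = 0  →  sig = (2;())
  P={0,4}:  v_{0} + v_{4} = v_{2}  →  sig = (2;(1))
  P={2,3}:  v_{2} + v_{3} = v_{0}  →  sig = (2;(1))
  P={1,8}:  v_{1} + v_{8} = v_{3} + v_{6}  →  sig = (2;(1,1))
  P={2,4}:  v_{2} + v_{4} = v_{1} + v_{7}  →  sig = (2;(1,1))
  P={2,5}:  v_{2} + v_{5} = v_{3} + v_{7}  →  sig = (2;(1,1))
  P={2,6}:  v_{2} + v_{6} = v_{1} + v_{3}  →  sig = (2;(1,1))
  P={4,8}:  v_{4} + v_{8} = v_{5} + v_{6}  →  sig = (2;(1,1))
  P={7,8}:  v_{7} + v_{8} = v_{3} + v_{5}  →  sig = (2;(1,1))
  P={0,5}:  v_{0} + v_{5} = 2·v_{3} + v_{7}  →  sig = (2;(1,2))
  P={0,6}:  v_{0} + v_{6} = v_{1} + 2·v_{3}  →  sig = (2;(1,2))
  P={2,8}:  v_{2} + v_{8} = 2·v_{3}  →  sig = (2;(2))
  P={0,8}:  v_{0} + v_{8} = 3·v_{3}  →  sig = (2;(3))
  P={1,3,7}:  v_{1} + v_{3} + v_{7} = v_{2}  →  sig = (3;(1))
  P={3,5,6}:  v_{3} + v_{5} + v_{6} = v_{8}  →  sig = (3;(1))
  P={0,1,7}:  v_{0} + v_{1} + v_{7} = 2·v_{2}  →  sig = (3;(2))

Sorted signature multiset PRS(X):
[(2;()), (2;()), (2;()), (2;(1)), (2;(1)), (2;(1,1)), (2;(1,1)), (2;(1,1)), (2;(1,1)), (2;(1,1)), (2;(1,1)), (2;(1,2)), (2;(1,2)), (2;(2)), (2;(3)), (3;(1)), (3;(1)), (3;(2))]


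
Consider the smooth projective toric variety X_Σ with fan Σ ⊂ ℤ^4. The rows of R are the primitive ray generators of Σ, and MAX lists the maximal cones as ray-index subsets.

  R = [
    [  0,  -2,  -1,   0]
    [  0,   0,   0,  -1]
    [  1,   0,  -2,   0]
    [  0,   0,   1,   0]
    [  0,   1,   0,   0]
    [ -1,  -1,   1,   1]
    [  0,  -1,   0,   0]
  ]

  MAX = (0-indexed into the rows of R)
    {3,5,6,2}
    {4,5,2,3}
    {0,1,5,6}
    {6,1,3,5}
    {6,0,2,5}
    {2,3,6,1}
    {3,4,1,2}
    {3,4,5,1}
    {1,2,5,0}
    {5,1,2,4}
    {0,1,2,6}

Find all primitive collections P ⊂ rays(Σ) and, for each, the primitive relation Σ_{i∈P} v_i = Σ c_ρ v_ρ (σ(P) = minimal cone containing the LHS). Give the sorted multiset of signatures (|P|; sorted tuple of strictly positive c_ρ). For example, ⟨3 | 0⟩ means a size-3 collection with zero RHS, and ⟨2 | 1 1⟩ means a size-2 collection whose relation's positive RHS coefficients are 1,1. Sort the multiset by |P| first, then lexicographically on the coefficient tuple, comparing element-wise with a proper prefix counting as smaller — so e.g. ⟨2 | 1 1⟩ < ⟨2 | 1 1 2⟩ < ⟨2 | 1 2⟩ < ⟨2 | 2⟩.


Δ(Σ) — 7 vertices, 5 min non-faces:

  {4,6}:  v_{4} + v_{6} = 0 ; sig = ⟨2 | 0⟩
  {0,4}:  v_{0} + v_{4} = v_{1} + v_{2} + v_{5} ; sig = ⟨2 | 1 1 1⟩
  {0,3}:  v_{0} + v_{3} = 2·v_{6} ; sig = ⟨2 | 2⟩
  {1,2,3,5}:  v_{1} + v_{2} + v_{3} + v_{5} = v_{6} ; sig = ⟨4 | 1⟩
  {1,2,5,6}:  v_{1} + v_{2} + v_{5} + v_{6} = v_{0} ; sig = ⟨4 | 1⟩

Signatures (|P|; sorted positive RHS coefficients), sorted:
    ⟨2 | 0⟩
    ⟨2 | 1 1 1⟩
    ⟨2 | 2⟩
    ⟨4 | 1⟩
    ⟨4 | 1⟩


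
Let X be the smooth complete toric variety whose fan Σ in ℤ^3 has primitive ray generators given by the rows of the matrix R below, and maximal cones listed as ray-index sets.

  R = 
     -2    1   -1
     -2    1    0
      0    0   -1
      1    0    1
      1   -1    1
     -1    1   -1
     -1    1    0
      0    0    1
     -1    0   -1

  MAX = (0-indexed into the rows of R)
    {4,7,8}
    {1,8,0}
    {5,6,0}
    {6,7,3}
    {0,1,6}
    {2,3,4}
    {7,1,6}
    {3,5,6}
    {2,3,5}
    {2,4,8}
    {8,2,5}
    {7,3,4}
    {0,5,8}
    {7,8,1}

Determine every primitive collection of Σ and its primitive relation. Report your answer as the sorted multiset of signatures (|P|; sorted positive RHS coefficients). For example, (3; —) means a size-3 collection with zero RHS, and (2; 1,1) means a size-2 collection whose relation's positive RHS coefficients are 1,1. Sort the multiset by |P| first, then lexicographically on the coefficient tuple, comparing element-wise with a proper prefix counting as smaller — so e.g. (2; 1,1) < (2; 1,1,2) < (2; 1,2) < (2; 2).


15 minimal non-faces of Δ(Σ) (on 9 rays):

  P={2,7}:  v_{2} + v_{7} = 0  ⟹  sig = (2; —)
  P={3,8}:  v_{3} + v_{8} = 0  ⟹  sig = (2; —)
  P={4,5}:  v_{4} + v_{5} = 0  ⟹  sig = (2; —)
  P={0,3}:  v_{0} + v_{3} = v_{6}  ⟹  sig = (2; 1)
  P={0,7}:  v_{0} + v_{7} = v_{1}  ⟹  sig = (2; 1)
  P={1,2}:  v_{1} + v_{2} = v_{0}  ⟹  sig = (2; 1)
  P={2,6}:  v_{2} + v_{6} = v_{5}  ⟹  sig = (2; 1)
  P={4,6}:  v_{4} + v_{6} = v_{7}  ⟹  sig = (2; 1)
  P={5,7}:  v_{5} + v_{7} = v_{6}  ⟹  sig = (2; 1)
  P={6,8}:  v_{6} + v_{8} = v_{0}  ⟹  sig = (2; 1)
  P={0,2}:  v_{0} + v_{2} = v_{5} + v_{8}  ⟹  sig = (2; 1,1)
  P={0,4}:  v_{0} + v_{4} = v_{7} + v_{8}  ⟹  sig = (2; 1,1)
  P={1,3}:  v_{1} + v_{3} = v_{6} + v_{7}  ⟹  sig = (2; 1,1)
  P={1,5}:  v_{1} + v_{5} = v_{0} + v_{6}  ⟹  sig = (2; 1,1)
  P={1,4}:  v_{1} + v_{4} = 2·v_{7} + v_{8}  ⟹  sig = (2; 1,2)

so the primitive-relation signature multiset is
[(2; —), (2; —), (2; —), (2; 1), (2; 1), (2; 1), (2; 1), (2; 1), (2; 1), (2; 1), (2; 1,1), (2; 1,1), (2; 1,1), (2; 1,1), (2; 1,2)]


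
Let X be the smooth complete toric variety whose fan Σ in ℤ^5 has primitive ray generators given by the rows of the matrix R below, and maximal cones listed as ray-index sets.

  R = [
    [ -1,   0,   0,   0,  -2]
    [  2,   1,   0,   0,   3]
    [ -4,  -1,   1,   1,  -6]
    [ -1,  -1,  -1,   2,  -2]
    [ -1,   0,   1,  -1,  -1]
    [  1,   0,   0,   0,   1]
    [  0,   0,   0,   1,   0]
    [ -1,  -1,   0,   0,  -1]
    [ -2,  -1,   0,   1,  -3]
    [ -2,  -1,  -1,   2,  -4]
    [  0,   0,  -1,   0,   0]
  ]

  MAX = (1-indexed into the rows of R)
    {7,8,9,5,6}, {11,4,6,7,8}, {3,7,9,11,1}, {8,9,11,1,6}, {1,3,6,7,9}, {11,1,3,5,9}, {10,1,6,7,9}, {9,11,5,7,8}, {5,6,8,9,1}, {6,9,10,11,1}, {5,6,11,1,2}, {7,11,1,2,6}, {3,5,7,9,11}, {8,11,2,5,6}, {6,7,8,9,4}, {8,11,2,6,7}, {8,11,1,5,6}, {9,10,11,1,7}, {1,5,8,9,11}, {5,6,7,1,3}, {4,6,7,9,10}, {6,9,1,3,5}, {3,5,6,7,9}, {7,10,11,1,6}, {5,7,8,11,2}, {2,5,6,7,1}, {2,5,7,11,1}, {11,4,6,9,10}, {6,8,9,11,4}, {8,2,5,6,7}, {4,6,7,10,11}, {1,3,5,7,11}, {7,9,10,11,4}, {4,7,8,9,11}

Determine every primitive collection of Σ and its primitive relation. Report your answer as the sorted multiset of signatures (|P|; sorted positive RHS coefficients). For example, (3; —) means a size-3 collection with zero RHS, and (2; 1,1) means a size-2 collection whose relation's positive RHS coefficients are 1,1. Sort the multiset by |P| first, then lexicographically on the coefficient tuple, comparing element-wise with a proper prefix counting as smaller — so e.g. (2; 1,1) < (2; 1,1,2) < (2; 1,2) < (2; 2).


|primitive collections| = 18. Relations:

  P={1,4}:  v_{1} + v_{4} = v_{10}  →  sig = (2; 1)
  P={2,9}:  v_{2} + v_{9} = v_{7}  →  sig = (2; 1)
  P={4,5}:  v_{4} + v_{5} = v_{9}  →  sig = (2; 1)
  P={5,10}:  v_{5} + v_{10} = v_{1} + v_{9}  →  sig = (2; 1,1)
  P={2,10}:  v_{2} + v_{10} = v_{1} + v_{6} + 2·v_{7} + v_{11}  →  sig = (2; 1,1,1,2)
  P={2,3}:  v_{2} + v_{3} = v_{1} + v_{5} + 2·v_{7}  →  sig = (2; 1,1,2)
  P={2,4}:  v_{2} + v_{4} = v_{6} + 2·v_{7} + v_{11}  →  sig = (2; 1,1,2)
  P={3,4}:  v_{3} + v_{4} = v_{1} + v_{7} + 2·v_{9}  →  sig = (2; 1,1,2)
  P={8,10}:  v_{8} + v_{10} = v_{6} + 2·v_{9} + v_{11}  →  sig = (2; 1,1,2)
  P={3,8}:  v_{3} + v_{8} = v_{5} + 2·v_{9}  →  sig = (2; 1,2)
  P={3,10}:  v_{3} + v_{10} = 2·v_{1} + v_{7} + 2·v_{9}  →  sig = (2; 1,2,2)
  P={1,2,8}:  v_{1} + v_{2} + v_{8} = 0  →  sig = (3; —)
  P={1,7,8}:  v_{1} + v_{7} + v_{8} = v_{9}  →  sig = (3; 1)
  P={3,6,11}:  v_{3} + v_{6} + v_{11} = v_{1} + v_{9}  →  sig = (3; 1,1)
  P={5,6,7,11}:  v_{5} + v_{6} + v_{7} + v_{11} = 0  →  sig = (4; —)
  P={1,5,7,9}:  v_{1} + v_{5} + v_{7} + v_{9} = v_{3}  →  sig = (4; 1)
  P={6,7,9,11}:  v_{6} + v_{7} + v_{9} + v_{11} = v_{4}  →  sig = (4; 1)
  P={5,6,9,11}:  v_{5} + v_{6} + v_{9} + v_{11} = v_{1} + v_{8}  →  sig = (4; 1,1)

Sorted signature multiset PRS(X):
{ (2; 1) ×3,  (2; 1,1),  (2; 1,1,1,2),  (2; 1,1,2) ×4,  (2; 1,2),  (2; 1,2,2),  (3; —),  (3; 1),  (3; 1,1),  (4; —),  (4; 1) ×2,  (4; 1,1) }


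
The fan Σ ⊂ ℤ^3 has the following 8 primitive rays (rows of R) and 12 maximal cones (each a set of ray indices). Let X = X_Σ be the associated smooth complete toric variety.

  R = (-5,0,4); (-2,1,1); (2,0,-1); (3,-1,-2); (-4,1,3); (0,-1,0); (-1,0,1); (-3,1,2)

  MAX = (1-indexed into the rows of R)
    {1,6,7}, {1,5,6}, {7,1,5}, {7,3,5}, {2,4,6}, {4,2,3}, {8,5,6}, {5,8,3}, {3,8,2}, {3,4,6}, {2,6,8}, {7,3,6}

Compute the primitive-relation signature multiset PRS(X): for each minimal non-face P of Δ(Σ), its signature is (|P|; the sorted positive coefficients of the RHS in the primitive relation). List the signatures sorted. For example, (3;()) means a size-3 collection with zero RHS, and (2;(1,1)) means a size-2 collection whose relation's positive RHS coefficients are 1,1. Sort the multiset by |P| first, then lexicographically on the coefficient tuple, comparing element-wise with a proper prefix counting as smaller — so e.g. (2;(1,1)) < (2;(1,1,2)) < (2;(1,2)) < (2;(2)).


Primitive collections (14):

  P={4,8}:  v_{4} + v_{8} = 0  ⇒ sig = (2;())
  P={2,7}:  v_{2} + v_{7} = v_{8}  ⇒ sig = (2;(1))
  P={4,5}:  v_{4} + v_{5} = v_{7}  ⇒ sig = (2;(1))
  P={7,8}:  v_{7} + v_{8} = v_{5}  ⇒ sig = (2;(1))
  P={4,7}:  v_{4} + v_{7} = v_{3} + v_{6}  ⇒ sig = (2;(1,1))
  P={1,2}:  v_{1} + v_{2} = v_{5} + v_{6} + v_{8}  ⇒ sig = (2;(1,1,1))
  P={1,4}:  v_{1} + v_{4} = v_{6} + 2·v_{7}  ⇒ sig = (2;(1,2))
  P={1,8}:  v_{1} + v_{8} = 2·v_{5} + v_{6}  ⇒ sig = (2;(1,2))
  P={2,5}:  v_{2} + v_{5} = 2·v_{8}  ⇒ sig = (2;(2))
  P={1,3}:  v_{1} + v_{3} = 3·v_{7}  ⇒ sig = (2;(3))
  P={2,3,6}:  v_{2} + v_{3} + v_{6} = 0  ⇒ sig = (3;())
  P={3,6,8}:  v_{3} + v_{6} + v_{8} = v_{7}  ⇒ sig = (3;(1))
  P={5,6,7}:  v_{5} + v_{6} + v_{7} = v_{1}  ⇒ sig = (3;(1))
  P={3,5,6}:  v_{3} + v_{5} + v_{6} = 2·v_{7}  ⇒ sig = (3;(2))

Sorted signature multiset PRS(X):
    (2;())
    (2;(1))
    (2;(1))
    (2;(1))
    (2;(1,1))
    (2;(1,1,1))
    (2;(1,2))
    (2;(1,2))
    (2;(2))
    (2;(3))
    (3;())
    (3;(1))
    (3;(1))
    (3;(2))


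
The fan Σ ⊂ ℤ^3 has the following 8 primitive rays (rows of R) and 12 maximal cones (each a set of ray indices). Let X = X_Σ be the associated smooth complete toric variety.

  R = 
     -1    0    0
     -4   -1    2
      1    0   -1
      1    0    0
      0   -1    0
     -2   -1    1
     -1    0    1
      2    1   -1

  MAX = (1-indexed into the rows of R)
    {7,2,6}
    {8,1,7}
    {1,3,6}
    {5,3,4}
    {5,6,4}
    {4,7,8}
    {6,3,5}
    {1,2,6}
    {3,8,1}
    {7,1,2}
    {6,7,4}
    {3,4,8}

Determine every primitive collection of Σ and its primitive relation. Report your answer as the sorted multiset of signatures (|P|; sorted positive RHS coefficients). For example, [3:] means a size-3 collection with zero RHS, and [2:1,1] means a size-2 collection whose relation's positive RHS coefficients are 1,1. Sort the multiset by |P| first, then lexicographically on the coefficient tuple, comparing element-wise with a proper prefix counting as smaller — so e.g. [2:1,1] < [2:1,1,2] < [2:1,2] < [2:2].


Σ has 12 primitive collections:

  P={1,4}:  v_{1} + v_{4} = 0 ; sig = [2:]
  P={3,7}:  v_{3} + v_{7} = 0 ; sig = [2:]
  P={6,8}:  v_{6} + v_{8} = 0 ; sig = [2:]
  P={1,5}:  v_{1} + v_{5} = v_{3} + v_{6} ; sig = [2:1,1]
  P={2,3}:  v_{2} + v_{3} = v_{1} + v_{6} ; sig = [2:1,1]
  P={2,4}:  v_{2} + v_{4} = v_{6} + v_{7} ; sig = [2:1,1]
  P={2,8}:  v_{2} + v_{8} = v_{1} + v_{7} ; sig = [2:1,1]
  P={5,7}:  v_{5} + v_{7} = v_{4} + v_{6} ; sig = [2:1,1]
  P={5,8}:  v_{5} + v_{8} = v_{3} + v_{4} ; sig = [2:1,1]
  P={2,5}:  v_{2} + v_{5} = 2·v_{6} ; sig = [2:2]
  P={1,6,7}:  v_{1} + v_{6} + v_{7} = v_{2} ; sig = [3:1]
  P={3,4,6}:  v_{3} + v_{4} + v_{6} = v_{5} ; sig = [3:1]

Signatures (|P|; sorted positive RHS coefficients), sorted:
    |P|=2: 10 collections, coeffs (), (), (), (1,1), (1,1), (1,1), (1,1), (1,1), (1,1), (2)
    |P|=3: 2 collections, coeffs (1), (1)


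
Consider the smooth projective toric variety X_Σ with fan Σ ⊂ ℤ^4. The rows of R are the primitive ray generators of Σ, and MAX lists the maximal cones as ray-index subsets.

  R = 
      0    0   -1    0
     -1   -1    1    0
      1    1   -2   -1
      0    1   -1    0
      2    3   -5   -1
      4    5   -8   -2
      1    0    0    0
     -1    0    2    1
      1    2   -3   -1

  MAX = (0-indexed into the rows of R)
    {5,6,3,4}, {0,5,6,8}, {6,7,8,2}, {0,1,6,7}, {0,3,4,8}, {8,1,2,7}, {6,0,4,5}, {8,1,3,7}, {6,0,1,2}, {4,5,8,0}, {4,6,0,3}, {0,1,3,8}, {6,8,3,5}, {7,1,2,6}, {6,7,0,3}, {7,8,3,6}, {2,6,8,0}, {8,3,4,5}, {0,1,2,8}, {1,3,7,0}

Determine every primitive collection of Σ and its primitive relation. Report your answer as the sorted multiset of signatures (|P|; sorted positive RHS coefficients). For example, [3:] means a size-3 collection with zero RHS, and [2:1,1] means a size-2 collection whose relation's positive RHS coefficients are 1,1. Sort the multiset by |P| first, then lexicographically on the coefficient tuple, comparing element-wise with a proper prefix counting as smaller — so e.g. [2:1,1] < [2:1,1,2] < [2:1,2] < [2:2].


14 minimal non-faces of Δ(Σ) (on 9 rays):

  {2,3}:  v_{2} + v_{3} = v_{8}  →  sig = [2:1]
  {1,4}:  v_{1} + v_{4} = v_{0} + v_{8}  →  sig = [2:1,1]
  {1,5}:  v_{1} + v_{5} = v_{0} + v_{6} + 2·v_{8}  →  sig = [2:1,1,2]
  {2,4}:  v_{2} + v_{4} = v_{0} + v_{6} + 2·v_{8}  →  sig = [2:1,1,2]
  {2,5}:  v_{2} + v_{5} = v_{0} + 2·v_{6} + 3·v_{8}  →  sig = [2:1,2,3]
  {5,7}:  v_{5} + v_{7} = 3·v_{3} + 2·v_{6} + v_{8}  →  sig = [2:1,2,3]
  {4,7}:  v_{4} + v_{7} = 3·v_{3} + v_{6}  →  sig = [2:1,3]
  {1,3,6}:  v_{1} + v_{3} + v_{6} = 0  →  sig = [3:]
  {0,2,7}:  v_{0} + v_{2} + v_{7} = v_{3}  →  sig = [3:1]
  {1,6,8}:  v_{1} + v_{6} + v_{8} = v_{2}  →  sig = [3:1]
  {4,6,8}:  v_{4} + v_{6} + v_{8} = v_{5}  →  sig = [3:1]
  {0,3,5}:  v_{0} + v_{3} + v_{5} = 2·v_{4}  →  sig = [3:2]
  {0,7,8}:  v_{0} + v_{7} + v_{8} = 2·v_{3}  →  sig = [3:2]
  {0,3,6,8}:  v_{0} + v_{3} + v_{6} + v_{8} = v_{4}  →  sig = [4:1]

Signatures (|P|; sorted positive RHS coefficients), sorted:
    |P|=2: 7 collections, coeffs (1), (1,1), (1,1,2), (1,1,2), (1,2,3), (1,2,3), (1,3)
    |P|=3: 6 collections, coeffs (), (1), (1), (1), (2), (2)
    |P|=4: 1 collection, coeffs (1)


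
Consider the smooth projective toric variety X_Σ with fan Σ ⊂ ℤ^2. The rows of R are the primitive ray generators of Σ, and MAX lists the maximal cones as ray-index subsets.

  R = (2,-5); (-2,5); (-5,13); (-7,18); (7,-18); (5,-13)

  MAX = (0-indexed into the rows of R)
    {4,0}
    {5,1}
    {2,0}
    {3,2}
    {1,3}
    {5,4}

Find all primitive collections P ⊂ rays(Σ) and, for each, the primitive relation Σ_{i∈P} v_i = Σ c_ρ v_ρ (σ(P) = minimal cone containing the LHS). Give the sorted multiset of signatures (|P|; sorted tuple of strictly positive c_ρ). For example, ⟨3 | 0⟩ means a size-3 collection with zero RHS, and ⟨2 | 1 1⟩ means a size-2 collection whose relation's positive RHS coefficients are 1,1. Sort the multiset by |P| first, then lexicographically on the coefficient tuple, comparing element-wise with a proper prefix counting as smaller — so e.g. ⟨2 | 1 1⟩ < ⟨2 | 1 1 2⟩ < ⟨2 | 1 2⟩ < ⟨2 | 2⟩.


Σ has 9 primitive collections:

  P={0,1}:  v_{0} + v_{1} = 0 — sig = ⟨2 | 0⟩
  P={2,5}:  v_{2} + v_{5} = 0 — sig = ⟨2 | 0⟩
  P={3,4}:  v_{3} + v_{4} = 0 — sig = ⟨2 | 0⟩
  P={0,3}:  v_{0} + v_{3} = v_{2} — sig = ⟨2 | 1⟩
  P={0,5}:  v_{0} + v_{5} = v_{4} — sig = ⟨2 | 1⟩
  P={1,2}:  v_{1} + v_{2} = v_{3} — sig = ⟨2 | 1⟩
  P={1,4}:  v_{1} + v_{4} = v_{5} — sig = ⟨2 | 1⟩
  P={2,4}:  v_{2} + v_{4} = v_{0} — sig = ⟨2 | 1⟩
  P={3,5}:  v_{3} + v_{5} = v_{1} — sig = ⟨2 | 1⟩

Sorted signature multiset PRS(X):
{ ⟨2 | 0⟩ ×3,  ⟨2 | 1⟩ ×6 }


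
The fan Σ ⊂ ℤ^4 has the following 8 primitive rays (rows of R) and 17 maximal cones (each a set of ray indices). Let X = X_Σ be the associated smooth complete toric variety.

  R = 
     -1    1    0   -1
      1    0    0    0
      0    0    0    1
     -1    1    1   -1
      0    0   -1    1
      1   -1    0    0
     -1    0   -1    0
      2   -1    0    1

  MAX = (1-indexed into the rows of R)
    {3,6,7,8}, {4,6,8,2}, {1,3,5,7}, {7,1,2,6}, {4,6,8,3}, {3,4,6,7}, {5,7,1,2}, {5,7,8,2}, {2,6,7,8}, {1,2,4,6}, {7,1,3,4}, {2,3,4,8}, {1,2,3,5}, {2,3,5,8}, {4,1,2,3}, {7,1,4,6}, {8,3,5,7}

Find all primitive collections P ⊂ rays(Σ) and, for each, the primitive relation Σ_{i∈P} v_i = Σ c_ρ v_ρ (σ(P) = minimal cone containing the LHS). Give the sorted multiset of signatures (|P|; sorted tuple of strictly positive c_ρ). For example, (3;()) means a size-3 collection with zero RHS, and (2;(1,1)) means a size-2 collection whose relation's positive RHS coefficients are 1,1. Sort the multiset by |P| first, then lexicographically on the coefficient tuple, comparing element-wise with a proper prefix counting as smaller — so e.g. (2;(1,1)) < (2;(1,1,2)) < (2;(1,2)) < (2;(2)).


Minimal non-faces — 8 found among 8 rays, 17 max cones:

  P = {1,8}:  v_{1} + v_{8} = v_{2}  so sig = (2;(1))
  P = {4,5}:  v_{4} + v_{5} = v_{1} + v_{3}  so sig = (2;(1,1))
  P = {5,6}:  v_{5} + v_{6} = v_{7} + v_{8}  so sig = (2;(1,1))
  P = {1,3,6}:  v_{1} + v_{3} + v_{6} = 0  so sig = (3;())
  P = {4,7,8}:  v_{4} + v_{7} + v_{8} = 0  so sig = (3;())
  P = {2,3,6}:  v_{2} + v_{3} + v_{6} = v_{8}  so sig = (3;(1))
  P = {2,3,7}:  v_{2} + v_{3} + v_{7} = v_{5}  so sig = (3;(1))
  P = {2,4,7}:  v_{2} + v_{4} + v_{7} = v_{1}  so sig = (3;(1))

Sorted signature multiset PRS(X):
    (2;(1))
    (2;(1,1))
    (2;(1,1))
    (3;())
    (3;())
    (3;(1))
    (3;(1))
    (3;(1))


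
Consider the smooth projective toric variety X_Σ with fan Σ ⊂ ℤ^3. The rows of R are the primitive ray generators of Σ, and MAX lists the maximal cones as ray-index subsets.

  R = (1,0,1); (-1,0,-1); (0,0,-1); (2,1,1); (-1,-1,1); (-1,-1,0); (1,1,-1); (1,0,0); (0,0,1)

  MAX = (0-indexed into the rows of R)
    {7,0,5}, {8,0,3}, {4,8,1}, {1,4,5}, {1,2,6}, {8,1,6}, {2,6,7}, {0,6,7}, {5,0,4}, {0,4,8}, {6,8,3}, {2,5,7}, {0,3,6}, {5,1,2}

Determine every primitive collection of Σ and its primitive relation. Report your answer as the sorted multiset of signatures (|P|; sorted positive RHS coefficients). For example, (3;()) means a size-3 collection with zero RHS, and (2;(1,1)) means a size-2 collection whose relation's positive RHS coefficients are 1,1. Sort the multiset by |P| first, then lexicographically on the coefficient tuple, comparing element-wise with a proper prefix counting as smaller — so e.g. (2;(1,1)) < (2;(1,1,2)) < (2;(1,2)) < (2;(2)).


Δ(Σ) — 9 vertices, 16 min non-faces:

  • {0,1}:  v_{0} + v_{1} = 0 ; sig = (2;())
  • {2,8}:  v_{2} + v_{8} = 0 ; sig = (2;())
  • {4,6}:  v_{4} + v_{6} = 0 ; sig = (2;())
  • {0,2}:  v_{0} + v_{2} = v_{7} ; sig = (2;(1))
  • {1,7}:  v_{1} + v_{7} = v_{2} ; sig = (2;(1))
  • {2,4}:  v_{2} + v_{4} = v_{5} ; sig = (2;(1))
  • {3,5}:  v_{3} + v_{5} = v_{0} ; sig = (2;(1))
  • {5,6}:  v_{5} + v_{6} = v_{2} ; sig = (2;(1))
  • {5,8}:  v_{5} + v_{8} = v_{4} ; sig = (2;(1))
  • {7,8}:  v_{7} + v_{8} = v_{0} ; sig = (2;(1))
  • {1,3}:  v_{1} + v_{3} = v_{6} + v_{8} ; sig = (2;(1,1))
  • {2,3}:  v_{2} + v_{3} = v_{0} + v_{6} ; sig = (2;(1,1))
  • {3,4}:  v_{3} + v_{4} = v_{0} + v_{8} ; sig = (2;(1,1))
  • {4,7}:  v_{4} + v_{7} = v_{0} + v_{5} ; sig = (2;(1,1))
  • {3,7}:  v_{3} + v_{7} = 2·v_{0} + v_{6} ; sig = (2;(1,2))
  • {0,6,8}:  v_{0} + v_{6} + v_{8} = v_{3} ; sig = (3;(1))

Hence PRS(X_Σ) =
    (2;())
    (2;())
    (2;())
    (2;(1))
    (2;(1))
    (2;(1))
    (2;(1))
    (2;(1))
    (2;(1))
    (2;(1))
    (2;(1,1))
    (2;(1,1))
    (2;(1,1))
    (2;(1,1))
    (2;(1,2))
    (3;(1))


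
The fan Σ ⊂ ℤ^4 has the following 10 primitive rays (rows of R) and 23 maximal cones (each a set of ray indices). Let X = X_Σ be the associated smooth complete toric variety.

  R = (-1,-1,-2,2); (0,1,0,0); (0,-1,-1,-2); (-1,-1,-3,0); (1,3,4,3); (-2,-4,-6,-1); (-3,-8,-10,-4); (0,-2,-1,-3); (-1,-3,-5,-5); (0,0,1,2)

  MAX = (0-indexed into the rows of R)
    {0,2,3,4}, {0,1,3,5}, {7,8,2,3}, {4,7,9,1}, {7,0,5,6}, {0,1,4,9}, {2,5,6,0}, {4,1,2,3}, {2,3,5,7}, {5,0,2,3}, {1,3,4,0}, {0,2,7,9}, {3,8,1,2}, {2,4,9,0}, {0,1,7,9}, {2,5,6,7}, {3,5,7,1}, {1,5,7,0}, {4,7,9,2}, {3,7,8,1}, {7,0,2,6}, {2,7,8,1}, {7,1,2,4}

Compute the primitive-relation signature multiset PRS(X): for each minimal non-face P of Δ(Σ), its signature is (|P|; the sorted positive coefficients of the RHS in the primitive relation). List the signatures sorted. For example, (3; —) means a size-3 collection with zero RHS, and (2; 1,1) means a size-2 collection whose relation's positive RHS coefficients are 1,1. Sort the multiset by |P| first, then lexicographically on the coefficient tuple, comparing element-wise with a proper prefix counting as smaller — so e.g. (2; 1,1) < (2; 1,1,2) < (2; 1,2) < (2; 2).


Δ(Σ) — 10 vertices, 20 min non-faces:

  P = {3,9}:  v_{3} + v_{9} = v_{0}  ⟹  sig = (2; 1)
  P = {4,5}:  v_{4} + v_{5} = v_{0}  ⟹  sig = (2; 1)
  P = {4,8}:  v_{4} + v_{8} = v_{1} + v_{2}  ⟹  sig = (2; 1,1)
  P = {8,9}:  v_{8} + v_{9} = v_{3} + v_{7}  ⟹  sig = (2; 1,1)
  P = {1,6}:  v_{1} + v_{6} = v_{3} + v_{5} + v_{7}  ⟹  sig = (2; 1,1,1)
  P = {4,6}:  v_{4} + v_{6} = 2·v_{0} + v_{2} + v_{7}  ⟹  sig = (2; 1,1,2)
  P = {6,8}:  v_{6} + v_{8} = v_{2} + 2·v_{3} + v_{5} + 2·v_{7}  ⟹  sig = (2; 1,1,2,2)
  P = {0,8}:  v_{0} + v_{8} = 2·v_{3} + v_{7}  ⟹  sig = (2; 1,2)
  P = {3,6}:  v_{3} + v_{6} = v_{2} + 2·v_{5}  ⟹  sig = (2; 1,2)
  P = {5,9}:  v_{5} + v_{9} = 2·v_{0} + v_{7}  ⟹  sig = (2; 1,2)
  P = {6,9}:  v_{6} + v_{9} = 3·v_{0} + v_{2} + 2·v_{7}  ⟹  sig = (2; 1,2,3)
  P = {5,8}:  v_{5} + v_{8} = 3·v_{3} + 2·v_{7}  ⟹  sig = (2; 2,3)
  P = {1,2,9}:  v_{1} + v_{2} + v_{9} = 0  ⟹  sig = (3; —)
  P = {3,4,7}:  v_{3} + v_{4} + v_{7} = 0  ⟹  sig = (3; —)
  P = {0,1,2}:  v_{0} + v_{1} + v_{2} = v_{3}  ⟹  sig = (3; 1)
  P = {0,3,7}:  v_{0} + v_{3} + v_{7} = v_{5}  ⟹  sig = (3; 1)
  P = {0,4,7}:  v_{0} + v_{4} + v_{7} = v_{9}  ⟹  sig = (3; 1)
  P = {1,2,5}:  v_{1} + v_{2} + v_{5} = 2·v_{3} + v_{7}  ⟹  sig = (3; 1,2)
  P = {0,2,5,7}:  v_{0} + v_{2} + v_{5} + v_{7} = v_{6}  ⟹  sig = (4; 1)
  P = {1,2,3,7}:  v_{1} + v_{2} + v_{3} + v_{7} = v_{8}  ⟹  sig = (4; 1)

Sorted signature multiset PRS(X):
{ (2; 1) ×2,  (2; 1,1) ×2,  (2; 1,1,1),  (2; 1,1,2),  (2; 1,1,2,2),  (2; 1,2) ×3,  (2; 1,2,3),  (2; 2,3),  (3; —) ×2,  (3; 1) ×3,  (3; 1,2),  (4; 1) ×2 }


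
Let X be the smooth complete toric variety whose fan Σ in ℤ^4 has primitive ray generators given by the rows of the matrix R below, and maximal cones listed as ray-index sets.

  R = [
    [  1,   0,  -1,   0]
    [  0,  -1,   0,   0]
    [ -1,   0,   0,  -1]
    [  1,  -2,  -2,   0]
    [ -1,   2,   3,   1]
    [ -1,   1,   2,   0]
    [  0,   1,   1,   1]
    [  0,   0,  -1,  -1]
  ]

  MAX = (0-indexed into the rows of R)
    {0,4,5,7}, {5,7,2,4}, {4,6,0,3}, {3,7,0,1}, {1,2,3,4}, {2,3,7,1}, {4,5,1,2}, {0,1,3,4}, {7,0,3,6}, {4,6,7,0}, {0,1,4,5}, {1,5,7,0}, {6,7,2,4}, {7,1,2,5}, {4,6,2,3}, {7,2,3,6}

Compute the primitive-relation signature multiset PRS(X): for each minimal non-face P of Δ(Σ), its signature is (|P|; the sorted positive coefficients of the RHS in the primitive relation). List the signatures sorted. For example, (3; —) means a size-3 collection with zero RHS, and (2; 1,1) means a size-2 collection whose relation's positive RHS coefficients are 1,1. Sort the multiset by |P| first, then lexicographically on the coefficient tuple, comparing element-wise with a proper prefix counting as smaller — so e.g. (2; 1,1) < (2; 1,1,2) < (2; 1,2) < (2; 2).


Minimal non-faces — 6 found among 8 rays, 16 max cones:

  P = {0,2}:  v_{0} + v_{2} = v_{7} ; sig = (2; 1)
  P = {3,5}:  v_{3} + v_{5} = v_{1} ; sig = (2; 1)
  P = {5,6}:  v_{5} + v_{6} = v_{4} ; sig = (2; 1)
  P = {1,6}:  v_{1} + v_{6} = v_{3} + v_{4} ; sig = (2; 1,1)
  P = {3,4,7}:  v_{3} + v_{4} + v_{7} = 0 ; sig = (3; —)
  P = {1,4,7}:  v_{1} + v_{4} + v_{7} = v_{5} ; sig = (3; 1)

Hence PRS(X_Σ) =
    (2; 1)
    (2; 1)
    (2; 1)
    (2; 1,1)
    (3; —)
    (3; 1)


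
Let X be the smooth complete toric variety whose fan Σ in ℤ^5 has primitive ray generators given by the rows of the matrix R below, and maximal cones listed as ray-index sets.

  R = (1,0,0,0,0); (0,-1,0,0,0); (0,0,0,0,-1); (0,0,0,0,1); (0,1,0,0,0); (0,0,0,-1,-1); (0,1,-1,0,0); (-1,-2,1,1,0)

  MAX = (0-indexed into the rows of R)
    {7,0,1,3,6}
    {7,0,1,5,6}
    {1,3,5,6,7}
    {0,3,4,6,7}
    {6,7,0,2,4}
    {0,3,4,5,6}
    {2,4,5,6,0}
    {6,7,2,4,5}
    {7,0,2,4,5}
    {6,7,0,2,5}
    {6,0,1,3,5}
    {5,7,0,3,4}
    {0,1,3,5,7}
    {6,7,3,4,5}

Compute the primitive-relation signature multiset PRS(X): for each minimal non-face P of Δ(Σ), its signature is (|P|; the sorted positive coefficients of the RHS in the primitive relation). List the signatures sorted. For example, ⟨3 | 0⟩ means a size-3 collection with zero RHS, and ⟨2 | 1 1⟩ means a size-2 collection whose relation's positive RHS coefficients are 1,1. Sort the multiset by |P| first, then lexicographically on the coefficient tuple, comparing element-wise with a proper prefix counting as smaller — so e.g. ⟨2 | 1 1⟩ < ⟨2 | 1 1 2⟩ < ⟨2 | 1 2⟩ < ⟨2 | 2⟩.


|primitive collections| = 5. Relations:

  P={1,4}:  v_{1} + v_{4} = 0  ⟹  sig = ⟨2 | 0⟩
  P={2,3}:  v_{2} + v_{3} = 0  ⟹  sig = ⟨2 | 0⟩
  P={1,2}:  v_{1} + v_{2} = v_{0} + v_{5} + v_{6} + v_{7}  ⟹  sig = ⟨2 | 1 1 1 1⟩
  P={0,3,5,6,7}:  v_{0} + v_{3} + v_{5} + v_{6} + v_{7} = v_{1}  ⟹  sig = ⟨5 | 1⟩
  P={0,4,5,6,7}:  v_{0} + v_{4} + v_{5} + v_{6} + v_{7} = v_{2}  ⟹  sig = ⟨5 | 1⟩

Hence PRS(X_Σ) =
{ ⟨2 | 0⟩ ×2,  ⟨2 | 1 1 1 1⟩,  ⟨5 | 1⟩ ×2 }
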